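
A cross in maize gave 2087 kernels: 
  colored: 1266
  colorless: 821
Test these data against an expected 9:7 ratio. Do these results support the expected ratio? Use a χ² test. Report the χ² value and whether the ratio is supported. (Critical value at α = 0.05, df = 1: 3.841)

Total ratio parts = 16. Expected numbers out of 2087:
  colored: 2087 × 9/16 = 1173.9375
  colorless: 2087 × 7/16 = 913.0625
χ² = Σ (O − E)² / E
  colored: (1266 − 1173.9375)² / 1173.9375 = 7.2197
  colorless: (821 − 913.0625)² / 913.0625 = 9.2825
χ² = 7.2197 + 9.2825 = 16.5022 ≈ 16.502
Degrees of freedom = 2 − 1 = 1; critical value at α = 0.05 is 3.841.
Since 16.502 > 3.841, we reject the null hypothesis — the data do not fit the 9:7 ratio.

16.502; not consistent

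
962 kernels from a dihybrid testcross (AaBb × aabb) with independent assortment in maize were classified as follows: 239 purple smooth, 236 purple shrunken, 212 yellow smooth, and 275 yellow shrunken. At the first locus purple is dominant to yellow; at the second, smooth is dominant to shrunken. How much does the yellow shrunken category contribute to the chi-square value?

A dihybrid testcross with independent assortment gives a 1:1:1:1 ratio.
Total ratio parts = 4. Expected numbers out of 962:
  purple smooth: 962 × 1/4 = 240.5
  purple shrunken: 962 × 1/4 = 240.5
  yellow smooth: 962 × 1/4 = 240.5
  yellow shrunken: 962 × 1/4 = 240.5
Contribution of yellow shrunken: (275 − 240.5)² / 240.5 = 4.9491

4.949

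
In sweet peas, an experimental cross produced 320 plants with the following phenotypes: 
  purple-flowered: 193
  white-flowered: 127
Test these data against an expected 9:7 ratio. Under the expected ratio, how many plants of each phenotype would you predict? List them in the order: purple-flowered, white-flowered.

The 9:7 ratio has 16 parts, so with N = 320 the expected counts are:
  purple-flowered: 320 × 9/16 = 180
  white-flowered: 320 × 7/16 = 140

180, 140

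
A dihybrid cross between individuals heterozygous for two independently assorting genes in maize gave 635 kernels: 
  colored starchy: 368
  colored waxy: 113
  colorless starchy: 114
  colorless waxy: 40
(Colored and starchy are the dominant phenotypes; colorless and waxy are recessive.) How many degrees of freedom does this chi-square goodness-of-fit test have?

3

A dihybrid F₂ with independent assortment and complete dominance at both loci gives a 9:3:3:1 phenotypic ratio.
A goodness-of-fit test with 4 phenotype classes has df = 4 − 1 = 3.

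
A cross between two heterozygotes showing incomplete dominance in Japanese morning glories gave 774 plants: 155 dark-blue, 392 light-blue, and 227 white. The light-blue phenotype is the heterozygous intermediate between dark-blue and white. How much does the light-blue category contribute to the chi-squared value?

0.065

With incomplete dominance, a heterozygote × heterozygote cross gives a 1:2:1 phenotypic ratio.
Under the 1:2:1 hypothesis (Σ ratio = 4, N = 774):
  dark-blue: 774 × 1/4 = 193.5
  light-blue: 774 × 2/4 = 387
  white: 774 × 1/4 = 193.5
Contribution of light-blue: (392 − 387)² / 387 = 0.0646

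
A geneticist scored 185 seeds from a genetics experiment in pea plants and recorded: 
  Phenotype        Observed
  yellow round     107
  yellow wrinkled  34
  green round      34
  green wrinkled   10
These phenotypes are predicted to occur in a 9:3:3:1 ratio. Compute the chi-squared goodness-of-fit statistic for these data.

The 9:3:3:1 ratio has 16 parts, so with N = 185 the expected counts are:
  yellow round: 185 × 9/16 = 104.0625
  yellow wrinkled: 185 × 3/16 = 34.6875
  green round: 185 × 3/16 = 34.6875
  green wrinkled: 185 × 1/16 = 11.5625
χ² = Σ (O − E)² / E
  yellow round: (107 − 104.0625)² / 104.0625 = 0.0829
  yellow wrinkled: (34 − 34.6875)² / 34.6875 = 0.0136
  green round: (34 − 34.6875)² / 34.6875 = 0.0136
  green wrinkled: (10 − 11.5625)² / 11.5625 = 0.2111
χ² = 0.0829 + 0.0136 + 0.0136 + 0.2111 = 0.3212 ≈ 0.321

0.321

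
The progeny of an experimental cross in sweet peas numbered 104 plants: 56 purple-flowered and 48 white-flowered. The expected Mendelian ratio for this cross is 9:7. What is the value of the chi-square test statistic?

0.244

The 9:7 ratio has 16 parts, so with N = 104 the expected counts are:
  purple-flowered: 104 × 9/16 = 58.5
  white-flowered: 104 × 7/16 = 45.5
χ² = Σ (O − E)² / E
  purple-flowered: (56 − 58.5)² / 58.5 = 0.1068
  white-flowered: (48 − 45.5)² / 45.5 = 0.1374
χ² = 0.1068 + 0.1374 = 0.2442 ≈ 0.244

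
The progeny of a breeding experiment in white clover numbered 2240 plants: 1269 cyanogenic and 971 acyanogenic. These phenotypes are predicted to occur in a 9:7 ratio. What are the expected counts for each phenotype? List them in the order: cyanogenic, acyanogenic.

1260, 980

Under the 9:7 hypothesis (Σ ratio = 16, N = 2240):
  cyanogenic: 2240 × 9/16 = 1260
  acyanogenic: 2240 × 7/16 = 980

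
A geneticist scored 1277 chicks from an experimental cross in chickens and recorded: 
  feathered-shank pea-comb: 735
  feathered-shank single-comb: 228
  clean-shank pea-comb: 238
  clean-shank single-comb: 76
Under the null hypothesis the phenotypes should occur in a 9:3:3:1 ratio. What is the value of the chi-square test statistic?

Expected counts for N = 1277 under a 9:3:3:1 ratio (total parts = 16):
  feathered-shank pea-comb: 1277 × 9/16 = 718.3125
  feathered-shank single-comb: 1277 × 3/16 = 239.4375
  clean-shank pea-comb: 1277 × 3/16 = 239.4375
  clean-shank single-comb: 1277 × 1/16 = 79.8125
χ² = Σ (O − E)² / E
  feathered-shank pea-comb: (735 − 718.3125)² / 718.3125 = 0.3877
  feathered-shank single-comb: (228 − 239.4375)² / 239.4375 = 0.5463
  clean-shank pea-comb: (238 − 239.4375)² / 239.4375 = 0.0086
  clean-shank single-comb: (76 − 79.8125)² / 79.8125 = 0.1821
χ² = 0.3877 + 0.5463 + 0.0086 + 0.1821 = 1.1247 ≈ 1.125

1.125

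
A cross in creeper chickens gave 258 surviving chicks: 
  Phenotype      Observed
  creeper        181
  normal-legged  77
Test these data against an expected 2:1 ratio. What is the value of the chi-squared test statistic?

1.413

Under the 2:1 hypothesis (Σ ratio = 3, N = 258):
  creeper: 258 × 2/3 = 172
  normal-legged: 258 × 1/3 = 86
χ² = Σ (O − E)² / E
  creeper: (181 − 172)² / 172 = 0.4709
  normal-legged: (77 − 86)² / 86 = 0.9419
χ² = 0.4709 + 0.9419 = 1.4128 ≈ 1.413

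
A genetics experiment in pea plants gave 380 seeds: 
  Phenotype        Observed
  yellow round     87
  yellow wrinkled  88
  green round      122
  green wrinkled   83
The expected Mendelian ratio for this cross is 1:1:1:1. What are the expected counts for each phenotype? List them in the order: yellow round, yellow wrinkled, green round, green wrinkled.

95, 95, 95, 95

Expected counts for N = 380 under a 1:1:1:1 ratio (total parts = 4):
  yellow round: 380 × 1/4 = 95
  yellow wrinkled: 380 × 1/4 = 95
  green round: 380 × 1/4 = 95
  green wrinkled: 380 × 1/4 = 95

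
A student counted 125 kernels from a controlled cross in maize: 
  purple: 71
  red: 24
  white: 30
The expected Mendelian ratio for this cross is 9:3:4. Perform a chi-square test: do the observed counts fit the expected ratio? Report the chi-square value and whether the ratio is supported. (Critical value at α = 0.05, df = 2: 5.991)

The 9:3:4 ratio has 16 parts, so with N = 125 the expected counts are:
  purple: 125 × 9/16 = 70.3125
  red: 125 × 3/16 = 23.4375
  white: 125 × 4/16 = 31.25
χ² = Σ (O − E)² / E
  purple: (71 − 70.3125)² / 70.3125 = 0.0067
  red: (24 − 23.4375)² / 23.4375 = 0.0135
  white: (30 − 31.25)² / 31.25 = 0.0500
χ² = 0.0067 + 0.0135 + 0.0500 = 0.0702 ≈ 0.070
Degrees of freedom = 3 − 1 = 2; critical value at α = 0.05 is 5.991.
Since 0.070 < 5.991, we fail to reject the null hypothesis — the data are consistent with the 9:3:4 ratio.

0.070; consistent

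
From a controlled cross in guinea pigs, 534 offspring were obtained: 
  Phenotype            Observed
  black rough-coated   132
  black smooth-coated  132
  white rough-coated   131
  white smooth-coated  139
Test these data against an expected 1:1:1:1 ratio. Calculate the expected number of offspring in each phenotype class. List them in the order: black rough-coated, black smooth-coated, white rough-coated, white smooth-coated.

The 1:1:1:1 ratio has 4 parts, so with N = 534 the expected counts are:
  black rough-coated: 534 × 1/4 = 133.5
  black smooth-coated: 534 × 1/4 = 133.5
  white rough-coated: 534 × 1/4 = 133.5
  white smooth-coated: 534 × 1/4 = 133.5

133.5, 133.5, 133.5, 133.5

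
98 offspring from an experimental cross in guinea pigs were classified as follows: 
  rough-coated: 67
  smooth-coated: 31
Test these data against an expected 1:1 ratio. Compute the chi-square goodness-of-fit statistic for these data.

13.224

Under the 1:1 hypothesis (Σ ratio = 2, N = 98):
  rough-coated: 98 × 1/2 = 49
  smooth-coated: 98 × 1/2 = 49
χ² = Σ (O − E)² / E
  rough-coated: (67 − 49)² / 49 = 6.6122
  smooth-coated: (31 − 49)² / 49 = 6.6122
χ² = 6.6122 + 6.6122 = 13.2244 ≈ 13.224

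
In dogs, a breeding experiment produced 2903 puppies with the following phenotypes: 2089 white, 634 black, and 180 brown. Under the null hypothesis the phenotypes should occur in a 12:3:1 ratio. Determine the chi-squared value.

18.366

Expected counts for N = 2903 under a 12:3:1 ratio (total parts = 16):
  white: 2903 × 12/16 = 2177.25
  black: 2903 × 3/16 = 544.3125
  brown: 2903 × 1/16 = 181.4375
χ² = Σ (O − E)² / E
  white: (2089 − 2177.25)² / 2177.25 = 3.5770
  black: (634 − 544.3125)² / 544.3125 = 14.7780
  brown: (180 − 181.4375)² / 181.4375 = 0.0114
χ² = 3.5770 + 14.7780 + 0.0114 = 18.3664 ≈ 18.366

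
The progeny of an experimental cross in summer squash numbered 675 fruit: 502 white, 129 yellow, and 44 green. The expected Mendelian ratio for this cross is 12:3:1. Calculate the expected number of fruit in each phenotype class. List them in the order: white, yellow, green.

Expected counts for N = 675 under a 12:3:1 ratio (total parts = 16):
  white: 675 × 12/16 = 506.25
  yellow: 675 × 3/16 = 126.5625
  green: 675 × 1/16 = 42.1875

506.25, 126.5625, 42.1875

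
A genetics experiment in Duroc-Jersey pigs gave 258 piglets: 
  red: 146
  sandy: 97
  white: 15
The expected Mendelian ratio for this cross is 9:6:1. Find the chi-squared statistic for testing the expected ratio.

0.084

Total ratio parts = 16. Expected numbers out of 258:
  red: 258 × 9/16 = 145.125
  sandy: 258 × 6/16 = 96.75
  white: 258 × 1/16 = 16.125
χ² = Σ (O − E)² / E
  red: (146 − 145.125)² / 145.125 = 0.0053
  sandy: (97 − 96.75)² / 96.75 = 0.0006
  white: (15 − 16.125)² / 16.125 = 0.0785
χ² = 0.0053 + 0.0006 + 0.0785 = 0.0844 ≈ 0.084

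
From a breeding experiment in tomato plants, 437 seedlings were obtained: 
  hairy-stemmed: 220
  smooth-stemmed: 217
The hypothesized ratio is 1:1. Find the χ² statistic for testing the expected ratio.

Total ratio parts = 2. Expected numbers out of 437:
  hairy-stemmed: 437 × 1/2 = 218.5
  smooth-stemmed: 437 × 1/2 = 218.5
χ² = Σ (O − E)² / E
  hairy-stemmed: (220 − 218.5)² / 218.5 = 0.0103
  smooth-stemmed: (217 − 218.5)² / 218.5 = 0.0103
χ² = 0.0103 + 0.0103 = 0.0206 ≈ 0.021

0.021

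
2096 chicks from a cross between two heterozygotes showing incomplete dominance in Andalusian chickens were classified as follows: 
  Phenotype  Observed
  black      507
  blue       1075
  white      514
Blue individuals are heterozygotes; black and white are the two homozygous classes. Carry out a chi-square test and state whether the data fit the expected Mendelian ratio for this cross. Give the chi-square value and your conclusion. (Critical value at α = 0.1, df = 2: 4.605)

1.438; consistent

With incomplete dominance, a heterozygote × heterozygote cross gives a 1:2:1 phenotypic ratio.
The 1:2:1 ratio has 4 parts, so with N = 2096 the expected counts are:
  black: 2096 × 1/4 = 524
  blue: 2096 × 2/4 = 1048
  white: 2096 × 1/4 = 524
χ² = Σ (O − E)² / E
  black: (507 − 524)² / 524 = 0.5515
  blue: (1075 − 1048)² / 1048 = 0.6956
  white: (514 − 524)² / 524 = 0.1908
χ² = 0.5515 + 0.6956 + 0.1908 = 1.4379 ≈ 1.438
Degrees of freedom = 3 − 1 = 2; critical value at α = 0.1 is 4.605.
Since 1.438 < 4.605, we fail to reject the null hypothesis — the data are consistent with the 1:2:1 ratio.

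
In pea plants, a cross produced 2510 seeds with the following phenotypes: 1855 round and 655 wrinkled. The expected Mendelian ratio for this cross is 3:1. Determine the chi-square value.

1.607

The 3:1 ratio has 4 parts, so with N = 2510 the expected counts are:
  round: 2510 × 3/4 = 1882.5
  wrinkled: 2510 × 1/4 = 627.5
χ² = Σ (O − E)² / E
  round: (1855 − 1882.5)² / 1882.5 = 0.4017
  wrinkled: (655 − 627.5)² / 627.5 = 1.2052
χ² = 0.4017 + 1.2052 = 1.6069 ≈ 1.607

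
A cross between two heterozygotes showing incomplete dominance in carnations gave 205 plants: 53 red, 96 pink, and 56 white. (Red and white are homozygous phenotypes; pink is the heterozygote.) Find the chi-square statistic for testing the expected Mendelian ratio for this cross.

With incomplete dominance, a heterozygote × heterozygote cross gives a 1:2:1 phenotypic ratio.
Total ratio parts = 4. Expected numbers out of 205:
  red: 205 × 1/4 = 51.25
  pink: 205 × 2/4 = 102.5
  white: 205 × 1/4 = 51.25
χ² = Σ (O − E)² / E
  red: (53 − 51.25)² / 51.25 = 0.0598
  pink: (96 − 102.5)² / 102.5 = 0.4122
  white: (56 − 51.25)² / 51.25 = 0.4402
χ² = 0.0598 + 0.4122 + 0.4402 = 0.9122 ≈ 0.912

0.912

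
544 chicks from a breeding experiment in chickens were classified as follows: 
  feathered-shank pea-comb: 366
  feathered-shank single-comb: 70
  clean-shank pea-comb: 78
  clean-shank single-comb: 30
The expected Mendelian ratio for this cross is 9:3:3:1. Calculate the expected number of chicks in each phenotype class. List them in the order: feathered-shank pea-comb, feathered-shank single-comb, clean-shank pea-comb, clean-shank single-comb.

The 9:3:3:1 ratio has 16 parts, so with N = 544 the expected counts are:
  feathered-shank pea-comb: 544 × 9/16 = 306
  feathered-shank single-comb: 544 × 3/16 = 102
  clean-shank pea-comb: 544 × 3/16 = 102
  clean-shank single-comb: 544 × 1/16 = 34

306, 102, 102, 34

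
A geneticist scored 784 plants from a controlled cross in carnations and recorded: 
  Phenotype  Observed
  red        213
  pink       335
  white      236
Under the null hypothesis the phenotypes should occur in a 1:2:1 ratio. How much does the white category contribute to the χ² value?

8.163

Expected counts for N = 784 under a 1:2:1 ratio (total parts = 4):
  red: 784 × 1/4 = 196
  pink: 784 × 2/4 = 392
  white: 784 × 1/4 = 196
Contribution of white: (236 − 196)² / 196 = 8.1633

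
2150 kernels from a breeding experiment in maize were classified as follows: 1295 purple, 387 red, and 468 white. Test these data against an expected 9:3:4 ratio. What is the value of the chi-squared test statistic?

Expected counts for N = 2150 under a 9:3:4 ratio (total parts = 16):
  purple: 2150 × 9/16 = 1209.375
  red: 2150 × 3/16 = 403.125
  white: 2150 × 4/16 = 537.5
χ² = Σ (O − E)² / E
  purple: (1295 − 1209.375)² / 1209.375 = 6.0623
  red: (387 − 403.125)² / 403.125 = 0.6450
  white: (468 − 537.5)² / 537.5 = 8.9865
χ² = 6.0623 + 0.6450 + 8.9865 = 15.6938 ≈ 15.694

15.694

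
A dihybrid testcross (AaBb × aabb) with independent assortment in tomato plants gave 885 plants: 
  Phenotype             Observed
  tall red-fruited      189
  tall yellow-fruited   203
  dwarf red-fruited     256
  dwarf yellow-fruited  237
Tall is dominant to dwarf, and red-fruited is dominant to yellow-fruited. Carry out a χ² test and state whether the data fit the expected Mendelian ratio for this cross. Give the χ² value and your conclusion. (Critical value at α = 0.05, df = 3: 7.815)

A dihybrid testcross with independent assortment gives a 1:1:1:1 ratio.
Under the 1:1:1:1 hypothesis (Σ ratio = 4, N = 885):
  tall red-fruited: 885 × 1/4 = 221.25
  tall yellow-fruited: 885 × 1/4 = 221.25
  dwarf red-fruited: 885 × 1/4 = 221.25
  dwarf yellow-fruited: 885 × 1/4 = 221.25
χ² = Σ (O − E)² / E
  tall red-fruited: (189 − 221.25)² / 221.25 = 4.7008
  tall yellow-fruited: (203 − 221.25)² / 221.25 = 1.5054
  dwarf red-fruited: (256 − 221.25)² / 221.25 = 5.4579
  dwarf yellow-fruited: (237 − 221.25)² / 221.25 = 1.1212
χ² = 4.7008 + 1.5054 + 5.4579 + 1.1212 = 12.7853 ≈ 12.785
Degrees of freedom = 4 − 1 = 3; critical value at α = 0.05 is 7.815.
Since 12.785 > 7.815, we reject the null hypothesis — the data do not fit the 1:1:1:1 ratio.

12.785; not consistent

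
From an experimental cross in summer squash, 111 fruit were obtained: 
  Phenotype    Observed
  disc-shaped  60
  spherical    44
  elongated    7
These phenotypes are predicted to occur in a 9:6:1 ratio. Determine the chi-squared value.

0.231

The 9:6:1 ratio has 16 parts, so with N = 111 the expected counts are:
  disc-shaped: 111 × 9/16 = 62.4375
  spherical: 111 × 6/16 = 41.625
  elongated: 111 × 1/16 = 6.9375
χ² = Σ (O − E)² / E
  disc-shaped: (60 − 62.4375)² / 62.4375 = 0.0952
  spherical: (44 − 41.625)² / 41.625 = 0.1355
  elongated: (7 − 6.9375)² / 6.9375 = 0.0006
χ² = 0.0952 + 0.1355 + 0.0006 = 0.2313 ≈ 0.231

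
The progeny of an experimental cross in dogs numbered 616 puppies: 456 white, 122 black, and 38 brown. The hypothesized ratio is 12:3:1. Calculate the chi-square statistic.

The 12:3:1 ratio has 16 parts, so with N = 616 the expected counts are:
  white: 616 × 12/16 = 462
  black: 616 × 3/16 = 115.5
  brown: 616 × 1/16 = 38.5
χ² = Σ (O − E)² / E
  white: (456 − 462)² / 462 = 0.0779
  black: (122 − 115.5)² / 115.5 = 0.3658
  brown: (38 − 38.5)² / 38.5 = 0.0065
χ² = 0.0779 + 0.3658 + 0.0065 = 0.4502 ≈ 0.450

0.450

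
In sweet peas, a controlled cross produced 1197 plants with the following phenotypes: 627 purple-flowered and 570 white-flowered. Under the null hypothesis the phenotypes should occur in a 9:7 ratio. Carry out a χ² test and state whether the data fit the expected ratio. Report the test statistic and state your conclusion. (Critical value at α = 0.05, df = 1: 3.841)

Expected counts for N = 1197 under a 9:7 ratio (total parts = 16):
  purple-flowered: 1197 × 9/16 = 673.3125
  white-flowered: 1197 × 7/16 = 523.6875
χ² = Σ (O − E)² / E
  purple-flowered: (627 − 673.3125)² / 673.3125 = 3.1855
  white-flowered: (570 − 523.6875)² / 523.6875 = 4.0957
χ² = 3.1855 + 4.0957 = 7.2812 ≈ 7.281
Degrees of freedom = 2 − 1 = 1; critical value at α = 0.05 is 3.841.
Since 7.281 > 3.841, we reject the null hypothesis — the data do not fit the 9:7 ratio.

7.281; not consistent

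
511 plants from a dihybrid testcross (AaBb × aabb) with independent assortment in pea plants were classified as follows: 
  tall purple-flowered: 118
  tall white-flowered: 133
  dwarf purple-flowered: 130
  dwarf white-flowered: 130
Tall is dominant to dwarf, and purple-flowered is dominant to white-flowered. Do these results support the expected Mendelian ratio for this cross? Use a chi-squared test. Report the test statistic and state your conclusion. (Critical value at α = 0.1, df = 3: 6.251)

1.039; consistent

A dihybrid testcross with independent assortment gives a 1:1:1:1 ratio.
The 1:1:1:1 ratio has 4 parts, so with N = 511 the expected counts are:
  tall purple-flowered: 511 × 1/4 = 127.75
  tall white-flowered: 511 × 1/4 = 127.75
  dwarf purple-flowered: 511 × 1/4 = 127.75
  dwarf white-flowered: 511 × 1/4 = 127.75
χ² = Σ (O − E)² / E
  tall purple-flowered: (118 − 127.75)² / 127.75 = 0.7441
  tall white-flowered: (133 − 127.75)² / 127.75 = 0.2158
  dwarf purple-flowered: (130 − 127.75)² / 127.75 = 0.0396
  dwarf white-flowered: (130 − 127.75)² / 127.75 = 0.0396
χ² = 0.7441 + 0.2158 + 0.0396 + 0.0396 = 1.0391 ≈ 1.039
Degrees of freedom = 4 − 1 = 3; critical value at α = 0.1 is 6.251.
Since 1.039 < 6.251, we fail to reject the null hypothesis — the data are consistent with the 1:1:1:1 ratio.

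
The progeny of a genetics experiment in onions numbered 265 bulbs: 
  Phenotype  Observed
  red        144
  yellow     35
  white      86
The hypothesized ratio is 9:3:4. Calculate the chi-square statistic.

Total ratio parts = 16. Expected numbers out of 265:
  red: 265 × 9/16 = 149.0625
  yellow: 265 × 3/16 = 49.6875
  white: 265 × 4/16 = 66.25
χ² = Σ (O − E)² / E
  red: (144 − 149.0625)² / 149.0625 = 0.1719
  yellow: (35 − 49.6875)² / 49.6875 = 4.3416
  white: (86 − 66.25)² / 66.25 = 5.8877
χ² = 0.1719 + 4.3416 + 5.8877 = 10.4012 ≈ 10.401

10.401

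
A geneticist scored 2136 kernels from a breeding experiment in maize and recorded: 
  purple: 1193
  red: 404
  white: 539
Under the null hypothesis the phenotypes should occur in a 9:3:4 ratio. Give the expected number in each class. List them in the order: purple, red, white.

The 9:3:4 ratio has 16 parts, so with N = 2136 the expected counts are:
  purple: 2136 × 9/16 = 1201.5
  red: 2136 × 3/16 = 400.5
  white: 2136 × 4/16 = 534

1201.5, 400.5, 534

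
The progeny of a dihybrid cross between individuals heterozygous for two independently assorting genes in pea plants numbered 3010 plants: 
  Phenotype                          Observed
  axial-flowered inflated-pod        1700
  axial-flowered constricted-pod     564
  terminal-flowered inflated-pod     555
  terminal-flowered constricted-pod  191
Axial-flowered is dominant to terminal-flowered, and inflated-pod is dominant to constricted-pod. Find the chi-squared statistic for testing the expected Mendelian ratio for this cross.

0.228

A dihybrid F₂ with independent assortment and complete dominance at both loci gives a 9:3:3:1 phenotypic ratio.
Total ratio parts = 16. Expected numbers out of 3010:
  axial-flowered inflated-pod: 3010 × 9/16 = 1693.125
  axial-flowered constricted-pod: 3010 × 3/16 = 564.375
  terminal-flowered inflated-pod: 3010 × 3/16 = 564.375
  terminal-flowered constricted-pod: 3010 × 1/16 = 188.125
χ² = Σ (O − E)² / E
  axial-flowered inflated-pod: (1700 − 1693.125)² / 1693.125 = 0.0279
  axial-flowered constricted-pod: (564 − 564.375)² / 564.375 = 0.0002
  terminal-flowered inflated-pod: (555 − 564.375)² / 564.375 = 0.1557
  terminal-flowered constricted-pod: (191 − 188.125)² / 188.125 = 0.0439
χ² = 0.0279 + 0.0002 + 0.1557 + 0.0439 = 0.2277 ≈ 0.228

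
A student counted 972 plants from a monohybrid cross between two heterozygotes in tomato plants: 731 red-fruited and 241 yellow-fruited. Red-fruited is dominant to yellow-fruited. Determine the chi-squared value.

0.022

For a monohybrid cross between heterozygotes with complete dominance, the expected phenotypic ratio is 3:1.
Total ratio parts = 4. Expected numbers out of 972:
  red-fruited: 972 × 3/4 = 729
  yellow-fruited: 972 × 1/4 = 243
χ² = Σ (O − E)² / E
  red-fruited: (731 − 729)² / 729 = 0.0055
  yellow-fruited: (241 − 243)² / 243 = 0.0165
χ² = 0.0055 + 0.0165 = 0.022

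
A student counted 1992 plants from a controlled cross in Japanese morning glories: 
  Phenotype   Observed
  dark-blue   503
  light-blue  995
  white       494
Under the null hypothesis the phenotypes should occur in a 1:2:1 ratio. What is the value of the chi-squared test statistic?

0.083

The 1:2:1 ratio has 4 parts, so with N = 1992 the expected counts are:
  dark-blue: 1992 × 1/4 = 498
  light-blue: 1992 × 2/4 = 996
  white: 1992 × 1/4 = 498
χ² = Σ (O − E)² / E
  dark-blue: (503 − 498)² / 498 = 0.0502
  light-blue: (995 − 996)² / 996 = 0.0010
  white: (494 − 498)² / 498 = 0.0321
χ² = 0.0502 + 0.0010 + 0.0321 = 0.0833 ≈ 0.083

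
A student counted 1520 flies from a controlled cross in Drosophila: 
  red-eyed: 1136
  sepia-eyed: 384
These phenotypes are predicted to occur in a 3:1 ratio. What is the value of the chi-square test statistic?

0.056

Expected counts for N = 1520 under a 3:1 ratio (total parts = 4):
  red-eyed: 1520 × 3/4 = 1140
  sepia-eyed: 1520 × 1/4 = 380
χ² = Σ (O − E)² / E
  red-eyed: (1136 − 1140)² / 1140 = 0.0140
  sepia-eyed: (384 − 380)² / 380 = 0.0421
χ² = 0.0140 + 0.0421 = 0.0561 ≈ 0.056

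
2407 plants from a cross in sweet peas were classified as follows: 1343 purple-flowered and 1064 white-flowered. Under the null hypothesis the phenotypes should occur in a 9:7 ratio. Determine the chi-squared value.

0.202

Expected counts for N = 2407 under a 9:7 ratio (total parts = 16):
  purple-flowered: 2407 × 9/16 = 1353.9375
  white-flowered: 2407 × 7/16 = 1053.0625
χ² = Σ (O − E)² / E
  purple-flowered: (1343 − 1353.9375)² / 1353.9375 = 0.0884
  white-flowered: (1064 − 1053.0625)² / 1053.0625 = 0.1136
χ² = 0.0884 + 0.1136 = 0.202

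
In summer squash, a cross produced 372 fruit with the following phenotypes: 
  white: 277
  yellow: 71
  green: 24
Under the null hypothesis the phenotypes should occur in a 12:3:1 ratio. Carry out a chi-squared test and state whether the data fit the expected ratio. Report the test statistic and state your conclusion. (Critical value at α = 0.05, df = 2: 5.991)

The 12:3:1 ratio has 16 parts, so with N = 372 the expected counts are:
  white: 372 × 12/16 = 279
  yellow: 372 × 3/16 = 69.75
  green: 372 × 1/16 = 23.25
χ² = Σ (O − E)² / E
  white: (277 − 279)² / 279 = 0.0143
  yellow: (71 − 69.75)² / 69.75 = 0.0224
  green: (24 − 23.25)² / 23.25 = 0.0242
χ² = 0.0143 + 0.0224 + 0.0242 = 0.0609 ≈ 0.061
Degrees of freedom = 3 − 1 = 2; critical value at α = 0.05 is 5.991.
Since 0.061 < 5.991, we fail to reject the null hypothesis — the data are consistent with the 12:3:1 ratio.

0.061; consistent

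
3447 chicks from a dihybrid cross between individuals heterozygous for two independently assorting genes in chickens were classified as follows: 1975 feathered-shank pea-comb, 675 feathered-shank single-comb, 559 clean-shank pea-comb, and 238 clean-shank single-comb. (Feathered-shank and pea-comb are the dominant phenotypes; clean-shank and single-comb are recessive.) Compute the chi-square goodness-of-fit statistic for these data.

A dihybrid F₂ with independent assortment and complete dominance at both loci gives a 9:3:3:1 phenotypic ratio.
Expected counts for N = 3447 under a 9:3:3:1 ratio (total parts = 16):
  feathered-shank pea-comb: 3447 × 9/16 = 1938.9375
  feathered-shank single-comb: 3447 × 3/16 = 646.3125
  clean-shank pea-comb: 3447 × 3/16 = 646.3125
  clean-shank single-comb: 3447 × 1/16 = 215.4375
χ² = Σ (O − E)² / E
  feathered-shank pea-comb: (1975 − 1938.9375)² / 1938.9375 = 0.6707
  feathered-shank single-comb: (675 − 646.3125)² / 646.3125 = 1.2733
  clean-shank pea-comb: (559 − 646.3125)² / 646.3125 = 11.7953
  clean-shank single-comb: (238 − 215.4375)² / 215.4375 = 2.3629
χ² = 0.6707 + 1.2733 + 11.7953 + 2.3629 = 16.1022 ≈ 16.102

16.102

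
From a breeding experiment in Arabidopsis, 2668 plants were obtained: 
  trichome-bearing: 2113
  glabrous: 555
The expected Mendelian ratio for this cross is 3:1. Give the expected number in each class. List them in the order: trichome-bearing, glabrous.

Total ratio parts = 4. Expected numbers out of 2668:
  trichome-bearing: 2668 × 3/4 = 2001
  glabrous: 2668 × 1/4 = 667

2001, 667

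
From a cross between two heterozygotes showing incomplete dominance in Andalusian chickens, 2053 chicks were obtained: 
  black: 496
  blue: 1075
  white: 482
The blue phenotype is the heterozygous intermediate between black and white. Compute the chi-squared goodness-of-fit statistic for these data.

4.774

With incomplete dominance, a heterozygote × heterozygote cross gives a 1:2:1 phenotypic ratio.
Under the 1:2:1 hypothesis (Σ ratio = 4, N = 2053):
  black: 2053 × 1/4 = 513.25
  blue: 2053 × 2/4 = 1026.5
  white: 2053 × 1/4 = 513.25
χ² = Σ (O − E)² / E
  black: (496 − 513.25)² / 513.25 = 0.5798
  blue: (1075 − 1026.5)² / 1026.5 = 2.2915
  white: (482 − 513.25)² / 513.25 = 1.9027
χ² = 0.5798 + 2.2915 + 1.9027 = 4.774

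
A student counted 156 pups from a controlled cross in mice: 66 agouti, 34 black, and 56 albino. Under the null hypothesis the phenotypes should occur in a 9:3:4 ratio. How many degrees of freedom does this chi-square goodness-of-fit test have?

A goodness-of-fit test with 3 phenotype classes has df = 3 − 1 = 2.

2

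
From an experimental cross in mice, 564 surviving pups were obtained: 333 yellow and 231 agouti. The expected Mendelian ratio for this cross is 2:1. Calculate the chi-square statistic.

14.753

Expected counts for N = 564 under a 2:1 ratio (total parts = 3):
  yellow: 564 × 2/3 = 376
  agouti: 564 × 1/3 = 188
χ² = Σ (O − E)² / E
  yellow: (333 − 376)² / 376 = 4.9176
  agouti: (231 − 188)² / 188 = 9.8351
χ² = 4.9176 + 9.8351 = 14.7527 ≈ 14.753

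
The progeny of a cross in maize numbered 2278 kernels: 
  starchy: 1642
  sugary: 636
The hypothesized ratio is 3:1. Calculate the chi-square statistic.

Expected counts for N = 2278 under a 3:1 ratio (total parts = 4):
  starchy: 2278 × 3/4 = 1708.5
  sugary: 2278 × 1/4 = 569.5
χ² = Σ (O − E)² / E
  starchy: (1642 − 1708.5)² / 1708.5 = 2.5884
  sugary: (636 − 569.5)² / 569.5 = 7.7651
χ² = 2.5884 + 7.7651 = 10.3535 ≈ 10.354

10.354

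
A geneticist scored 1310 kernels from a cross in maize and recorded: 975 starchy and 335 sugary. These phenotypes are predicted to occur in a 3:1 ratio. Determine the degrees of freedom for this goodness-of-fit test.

A goodness-of-fit test with 2 phenotype classes has df = 2 − 1 = 1.

1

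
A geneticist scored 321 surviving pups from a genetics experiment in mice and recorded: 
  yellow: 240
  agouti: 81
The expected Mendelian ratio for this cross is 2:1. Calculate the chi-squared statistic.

Expected counts for N = 321 under a 2:1 ratio (total parts = 3):
  yellow: 321 × 2/3 = 214
  agouti: 321 × 1/3 = 107
χ² = Σ (O − E)² / E
  yellow: (240 − 214)² / 214 = 3.1589
  agouti: (81 − 107)² / 107 = 6.3178
χ² = 3.1589 + 6.3178 = 9.4767 ≈ 9.477

9.477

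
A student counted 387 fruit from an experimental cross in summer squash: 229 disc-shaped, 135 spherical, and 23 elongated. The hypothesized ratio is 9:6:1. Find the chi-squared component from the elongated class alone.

Under the 9:6:1 hypothesis (Σ ratio = 16, N = 387):
  disc-shaped: 387 × 9/16 = 217.6875
  spherical: 387 × 6/16 = 145.125
  elongated: 387 × 1/16 = 24.1875
Contribution of elongated: (23 − 24.1875)² / 24.1875 = 0.0583

0.058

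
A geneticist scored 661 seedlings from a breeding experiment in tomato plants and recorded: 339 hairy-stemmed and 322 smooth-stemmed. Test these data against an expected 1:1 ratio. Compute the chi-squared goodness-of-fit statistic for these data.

Expected counts for N = 661 under a 1:1 ratio (total parts = 2):
  hairy-stemmed: 661 × 1/2 = 330.5
  smooth-stemmed: 661 × 1/2 = 330.5
χ² = Σ (O − E)² / E
  hairy-stemmed: (339 − 330.5)² / 330.5 = 0.2186
  smooth-stemmed: (322 − 330.5)² / 330.5 = 0.2186
χ² = 0.2186 + 0.2186 = 0.4372 ≈ 0.437

0.437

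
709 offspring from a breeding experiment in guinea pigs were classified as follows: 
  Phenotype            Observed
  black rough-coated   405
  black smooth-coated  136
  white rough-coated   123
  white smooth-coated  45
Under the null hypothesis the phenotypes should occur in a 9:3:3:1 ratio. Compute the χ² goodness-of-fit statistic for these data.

0.920

Total ratio parts = 16. Expected numbers out of 709:
  black rough-coated: 709 × 9/16 = 398.8125
  black smooth-coated: 709 × 3/16 = 132.9375
  white rough-coated: 709 × 3/16 = 132.9375
  white smooth-coated: 709 × 1/16 = 44.3125
χ² = Σ (O − E)² / E
  black rough-coated: (405 − 398.8125)² / 398.8125 = 0.0960
  black smooth-coated: (136 − 132.9375)² / 132.9375 = 0.0706
  white rough-coated: (123 − 132.9375)² / 132.9375 = 0.7429
  white smooth-coated: (45 − 44.3125)² / 44.3125 = 0.0107
χ² = 0.0960 + 0.0706 + 0.7429 + 0.0107 = 0.9202 ≈ 0.920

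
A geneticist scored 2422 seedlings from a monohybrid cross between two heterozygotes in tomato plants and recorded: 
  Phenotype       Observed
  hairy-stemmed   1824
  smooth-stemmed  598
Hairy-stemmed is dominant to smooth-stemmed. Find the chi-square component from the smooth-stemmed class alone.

For a monohybrid cross between heterozygotes with complete dominance, the expected phenotypic ratio is 3:1.
The 3:1 ratio has 4 parts, so with N = 2422 the expected counts are:
  hairy-stemmed: 2422 × 3/4 = 1816.5
  smooth-stemmed: 2422 × 1/4 = 605.5
Contribution of smooth-stemmed: (598 − 605.5)² / 605.5 = 0.0929

0.093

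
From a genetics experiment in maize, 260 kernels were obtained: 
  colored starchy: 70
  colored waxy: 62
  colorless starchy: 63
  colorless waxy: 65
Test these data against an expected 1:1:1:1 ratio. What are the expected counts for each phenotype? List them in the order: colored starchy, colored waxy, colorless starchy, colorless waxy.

65, 65, 65, 65

Under the 1:1:1:1 hypothesis (Σ ratio = 4, N = 260):
  colored starchy: 260 × 1/4 = 65
  colored waxy: 260 × 1/4 = 65
  colorless starchy: 260 × 1/4 = 65
  colorless waxy: 260 × 1/4 = 65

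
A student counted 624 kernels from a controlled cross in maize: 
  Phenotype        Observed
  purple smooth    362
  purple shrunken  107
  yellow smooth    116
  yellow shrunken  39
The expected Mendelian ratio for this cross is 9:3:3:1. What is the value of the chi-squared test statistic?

1.208

The 9:3:3:1 ratio has 16 parts, so with N = 624 the expected counts are:
  purple smooth: 624 × 9/16 = 351
  purple shrunken: 624 × 3/16 = 117
  yellow smooth: 624 × 3/16 = 117
  yellow shrunken: 624 × 1/16 = 39
χ² = Σ (O − E)² / E
  purple smooth: (362 − 351)² / 351 = 0.3447
  purple shrunken: (107 − 117)² / 117 = 0.8547
  yellow smooth: (116 − 117)² / 117 = 0.0085
  yellow shrunken: (39 − 39)² / 39 = 0.0000
χ² = 0.3447 + 0.8547 + 0.0085 + 0.0000 = 1.2079 ≈ 1.208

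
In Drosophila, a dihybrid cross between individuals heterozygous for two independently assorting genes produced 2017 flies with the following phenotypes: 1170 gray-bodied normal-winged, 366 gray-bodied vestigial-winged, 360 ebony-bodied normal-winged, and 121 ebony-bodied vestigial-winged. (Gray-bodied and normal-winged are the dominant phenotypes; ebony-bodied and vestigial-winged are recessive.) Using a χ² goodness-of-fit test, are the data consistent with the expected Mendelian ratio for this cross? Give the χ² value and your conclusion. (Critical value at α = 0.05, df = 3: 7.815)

A dihybrid F₂ with independent assortment and complete dominance at both loci gives a 9:3:3:1 phenotypic ratio.
Expected counts for N = 2017 under a 9:3:3:1 ratio (total parts = 16):
  gray-bodied normal-winged: 2017 × 9/16 = 1134.5625
  gray-bodied vestigial-winged: 2017 × 3/16 = 378.1875
  ebony-bodied normal-winged: 2017 × 3/16 = 378.1875
  ebony-bodied vestigial-winged: 2017 × 1/16 = 126.0625
χ² = Σ (O − E)² / E
  gray-bodied normal-winged: (1170 − 1134.5625)² / 1134.5625 = 1.1069
  gray-bodied vestigial-winged: (366 − 378.1875)² / 378.1875 = 0.3928
  ebony-bodied normal-winged: (360 − 378.1875)² / 378.1875 = 0.8747
  ebony-bodied vestigial-winged: (121 − 126.0625)² / 126.0625 = 0.2033
χ² = 1.1069 + 0.3928 + 0.8747 + 0.2033 = 2.5777 ≈ 2.578
Degrees of freedom = 4 − 1 = 3; critical value at α = 0.05 is 7.815.
Since 2.578 < 7.815, we fail to reject the null hypothesis — the data are consistent with the 9:3:3:1 ratio.

2.578; consistent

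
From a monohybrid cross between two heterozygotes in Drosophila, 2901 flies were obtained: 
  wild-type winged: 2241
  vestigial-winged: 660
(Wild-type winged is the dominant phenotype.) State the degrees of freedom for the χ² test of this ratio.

1

For a monohybrid cross between heterozygotes with complete dominance, the expected phenotypic ratio is 3:1.
A goodness-of-fit test with 2 phenotype classes has df = 2 − 1 = 1.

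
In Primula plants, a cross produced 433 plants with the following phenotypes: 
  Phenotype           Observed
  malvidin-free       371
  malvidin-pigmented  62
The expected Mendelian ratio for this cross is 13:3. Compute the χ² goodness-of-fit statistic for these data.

The 13:3 ratio has 16 parts, so with N = 433 the expected counts are:
  malvidin-free: 433 × 13/16 = 351.8125
  malvidin-pigmented: 433 × 3/16 = 81.1875
χ² = Σ (O − E)² / E
  malvidin-free: (371 − 351.8125)² / 351.8125 = 1.0465
  malvidin-pigmented: (62 − 81.1875)² / 81.1875 = 4.5347
χ² = 1.0465 + 4.5347 = 5.5812 ≈ 5.581

5.581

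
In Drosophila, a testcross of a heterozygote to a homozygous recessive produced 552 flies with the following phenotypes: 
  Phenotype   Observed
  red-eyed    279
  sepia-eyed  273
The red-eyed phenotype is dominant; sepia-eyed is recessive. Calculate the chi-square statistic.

A testcross of a heterozygote (Aa × aa) gives a 1:1 phenotypic ratio.
Under the 1:1 hypothesis (Σ ratio = 2, N = 552):
  red-eyed: 552 × 1/2 = 276
  sepia-eyed: 552 × 1/2 = 276
χ² = Σ (O − E)² / E
  red-eyed: (279 − 276)² / 276 = 0.0326
  sepia-eyed: (273 − 276)² / 276 = 0.0326
χ² = 0.0326 + 0.0326 = 0.0652 ≈ 0.065

0.065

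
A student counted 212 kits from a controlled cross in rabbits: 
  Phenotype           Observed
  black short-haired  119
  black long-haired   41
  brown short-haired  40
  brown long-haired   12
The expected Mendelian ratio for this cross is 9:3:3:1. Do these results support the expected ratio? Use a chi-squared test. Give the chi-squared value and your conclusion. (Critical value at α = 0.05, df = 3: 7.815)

0.159; consistent

The 9:3:3:1 ratio has 16 parts, so with N = 212 the expected counts are:
  black short-haired: 212 × 9/16 = 119.25
  black long-haired: 212 × 3/16 = 39.75
  brown short-haired: 212 × 3/16 = 39.75
  brown long-haired: 212 × 1/16 = 13.25
χ² = Σ (O − E)² / E
  black short-haired: (119 − 119.25)² / 119.25 = 0.0005
  black long-haired: (41 − 39.75)² / 39.75 = 0.0393
  brown short-haired: (40 − 39.75)² / 39.75 = 0.0016
  brown long-haired: (12 − 13.25)² / 13.25 = 0.1179
χ² = 0.0005 + 0.0393 + 0.0016 + 0.1179 = 0.1593 ≈ 0.159
Degrees of freedom = 4 − 1 = 3; critical value at α = 0.05 is 7.815.
Since 0.159 < 7.815, we fail to reject the null hypothesis — the data are consistent with the 9:3:3:1 ratio.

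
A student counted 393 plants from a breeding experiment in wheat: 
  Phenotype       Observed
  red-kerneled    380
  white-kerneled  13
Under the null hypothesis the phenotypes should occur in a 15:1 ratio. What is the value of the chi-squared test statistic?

Total ratio parts = 16. Expected numbers out of 393:
  red-kerneled: 393 × 15/16 = 368.4375
  white-kerneled: 393 × 1/16 = 24.5625
χ² = Σ (O − E)² / E
  red-kerneled: (380 − 368.4375)² / 368.4375 = 0.3629
  white-kerneled: (13 − 24.5625)² / 24.5625 = 5.4429
χ² = 0.3629 + 5.4429 = 5.8058 ≈ 5.806

5.806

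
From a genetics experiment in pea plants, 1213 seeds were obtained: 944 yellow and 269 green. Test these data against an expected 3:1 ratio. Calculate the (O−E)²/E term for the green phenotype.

3.868

Under the 3:1 hypothesis (Σ ratio = 4, N = 1213):
  yellow: 1213 × 3/4 = 909.75
  green: 1213 × 1/4 = 303.25
Contribution of green: (269 − 303.25)² / 303.25 = 3.8683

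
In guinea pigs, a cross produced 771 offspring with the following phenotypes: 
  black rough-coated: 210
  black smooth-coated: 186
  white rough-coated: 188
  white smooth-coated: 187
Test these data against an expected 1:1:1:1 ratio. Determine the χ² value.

Under the 1:1:1:1 hypothesis (Σ ratio = 4, N = 771):
  black rough-coated: 771 × 1/4 = 192.75
  black smooth-coated: 771 × 1/4 = 192.75
  white rough-coated: 771 × 1/4 = 192.75
  white smooth-coated: 771 × 1/4 = 192.75
χ² = Σ (O − E)² / E
  black rough-coated: (210 − 192.75)² / 192.75 = 1.5438
  black smooth-coated: (186 − 192.75)² / 192.75 = 0.2364
  white rough-coated: (188 − 192.75)² / 192.75 = 0.1171
  white smooth-coated: (187 − 192.75)² / 192.75 = 0.1715
χ² = 1.5438 + 0.2364 + 0.1171 + 0.1715 = 2.0688 ≈ 2.069

2.069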